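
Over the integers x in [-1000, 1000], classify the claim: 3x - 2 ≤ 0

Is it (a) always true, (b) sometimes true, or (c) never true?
Holds at x = 0: LHS = 3·0 - 2 = -2; -2 ≤ 0 — holds
Fails at x = 1: LHS = 3·1 - 2 = 1; 1 ≤ 0 — FAILS
It is satisfied by some integers in the range but not all.

Answer: Sometimes true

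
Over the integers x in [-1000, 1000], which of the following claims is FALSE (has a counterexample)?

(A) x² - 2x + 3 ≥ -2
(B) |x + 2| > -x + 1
(A) Over all integers in [-1000, 1000], LHS − RHS is smallest at x = 1, where it equals 4:
x = 1: LHS = 1² - 2·1 + 3 = 2; 2 ≥ -2 — holds
At the ends of the range:
x = -1000: LHS = (-1000)² - 2·(-1000) + 3 = 1002003; 1002003 ≥ -2 — holds
x = 1000: LHS = 1000² - 2·1000 + 3 = 998003; 998003 ≥ -2 — holds
Hence LHS − RHS is never negative, i.e. LHS ≥ RHS throughout, so the relation holds for every integer in [-1000, 1000].

(B) x = -1: LHS = |(-1) + 2| = |1| = 1, RHS = -(-1) + 1 = 2; 1 > 2 — FAILS

Only (B) has a counterexample.

Answer: B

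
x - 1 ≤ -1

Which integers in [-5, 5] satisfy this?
Holds for: {-5, -4, -3, -2, -1, 0}
Fails for: {1, 2, 3, 4, 5}

Answer: {-5, -4, -3, -2, -1, 0}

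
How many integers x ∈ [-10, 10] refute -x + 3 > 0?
Counterexamples in [-10, 10]: {3, 4, 5, 6, 7, 8, 9, 10}.

Counting them gives 8 values.

Answer: 8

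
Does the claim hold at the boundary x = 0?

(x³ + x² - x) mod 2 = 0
x = 0: LHS = (0³ + 0² - 0) mod 2 = 0 mod 2 = 0; 0 = 0 — holds

The relation is satisfied at x = 0.

Answer: Yes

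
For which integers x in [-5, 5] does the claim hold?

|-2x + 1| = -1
An absolute value is never negative, so the left side is ≥ 0 for every x, while the right side is -1. Tightest case in [-5, 5] is x = 0:
x = 0: LHS = |-2·0 + 1| = |1| = 1; 1 = -1 — FAILS
Hence LHS − RHS is never 0, i.e. the two sides are never equal, so the claimed relation (=) fails for every integer in [-5, 5].

Answer: None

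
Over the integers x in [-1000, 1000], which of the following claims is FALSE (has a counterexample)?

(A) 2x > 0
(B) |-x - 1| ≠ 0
(A) x = 0: LHS = 2·0 = 0; 0 > 0 — FAILS
(B) x = -1: LHS = |-(-1) - 1| = |0| = 0; 0 ≠ 0 — FAILS

Answer: Both A and B are false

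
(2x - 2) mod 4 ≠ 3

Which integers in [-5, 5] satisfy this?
For a polynomial with integer coefficients, its value mod 4 depends only on x mod 4, so it suffices to check one representative of each residue class, x = 0, 1, 2, 3:
x = 0: LHS = (2·0 - 2) mod 4 = (-2) mod 4 = 2; 2 ≠ 3 — holds
x = 1: LHS = (2·1 - 2) mod 4 = 0 mod 4 = 0; 0 ≠ 3 — holds
x = 2: LHS = (2·2 - 2) mod 4 = 2 mod 4 = 2; 2 ≠ 3 — holds
x = 3: LHS = (2·3 - 2) mod 4 = 4 mod 4 = 0; 0 ≠ 3 — holds
The relation holds in every residue class, so the relation holds for every integer in [-5, 5].

Answer: All integers in [-5, 5]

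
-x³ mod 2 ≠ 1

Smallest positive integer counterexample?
Testing positive integers:
x = 1: LHS = (-1³) mod 2 = (-1) mod 2 = 1; 1 ≠ 1 — FAILS  ← smallest positive counterexample

Answer: x = 1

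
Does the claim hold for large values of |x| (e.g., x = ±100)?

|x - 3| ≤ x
x = 100: LHS = |100 - 3| = |97| = 97; 97 ≤ 100 — holds
x = -100: LHS = |(-100) - 3| = |-103| = 103; 103 ≤ -100 — FAILS

Answer: Partially: holds for x = 100, fails for x = -100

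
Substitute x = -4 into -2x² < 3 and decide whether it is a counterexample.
Substitute x = -4 into the relation:
x = -4: LHS = -2·(-4)² = -32; -32 < 3 — holds

The relation holds at x = -4, so it is not a counterexample.

Answer: No, x = -4 is not a counterexample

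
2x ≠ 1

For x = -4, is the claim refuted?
Substitute x = -4 into the relation:
x = -4: LHS = 2·(-4) = -8; -8 ≠ 1 — holds

The relation holds at x = -4, so it is not a counterexample.

Answer: No, x = -4 is not a counterexample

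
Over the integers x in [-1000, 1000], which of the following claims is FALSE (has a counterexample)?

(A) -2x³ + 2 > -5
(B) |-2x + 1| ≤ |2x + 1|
(A) x = 2: LHS = -2·2³ + 2 = -14; -14 > -5 — FAILS
(B) x = -1: LHS = |-2·(-1) + 1| = |3| = 3, RHS = |2·(-1) + 1| = |-1| = 1; 3 ≤ 1 — FAILS

Answer: Both A and B are false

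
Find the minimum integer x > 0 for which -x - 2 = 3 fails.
Testing positive integers:
x = 1: LHS = -1 - 2 = -3; -3 = 3 — FAILS  ← smallest positive counterexample

Answer: x = 1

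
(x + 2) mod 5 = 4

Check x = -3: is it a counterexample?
Substitute x = -3 into the relation:
x = -3: LHS = ((-3) + 2) mod 5 = (-1) mod 5 = 4; 4 = 4 — holds

The claim holds here, so x = -3 is not a counterexample. (A counterexample exists elsewhere, e.g. x = 0.)

Answer: No, x = -3 is not a counterexample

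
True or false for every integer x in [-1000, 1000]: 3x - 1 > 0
The claim fails at x = 0:
x = 0: LHS = 3·0 - 1 = -1; -1 > 0 — FAILS

Because a single integer refutes it, the statement is false.

Answer: False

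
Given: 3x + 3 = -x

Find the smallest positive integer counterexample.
Testing positive integers:
x = 1: LHS = 3·1 + 3 = 6; 6 = -1 — FAILS  ← smallest positive counterexample

Answer: x = 1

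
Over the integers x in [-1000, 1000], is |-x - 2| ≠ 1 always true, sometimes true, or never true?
Holds at x = 0: LHS = |-0 - 2| = |-2| = 2; 2 ≠ 1 — holds
Fails at x = -1: LHS = |-(-1) - 2| = |-1| = 1; 1 ≠ 1 — FAILS
It is satisfied by some integers in the range but not all.

Answer: Sometimes true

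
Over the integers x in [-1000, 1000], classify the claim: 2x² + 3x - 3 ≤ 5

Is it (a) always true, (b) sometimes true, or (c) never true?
Holds at x = 0: LHS = 2·0² + 3·0 - 3 = -3; -3 ≤ 5 — holds
Fails at x = 2: LHS = 2·2² + 3·2 - 3 = 11; 11 ≤ 5 — FAILS
It is satisfied by some integers in the range but not all.

Answer: Sometimes true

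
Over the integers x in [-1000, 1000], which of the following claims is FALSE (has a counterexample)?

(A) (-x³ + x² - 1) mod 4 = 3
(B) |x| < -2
(A) x = -1: LHS = (-(-1)³ + (-1)² - 1) mod 4 = 1 mod 4 = 1; 1 = 3 — FAILS
(B) x = 0: LHS = |0| = 0; 0 < -2 — FAILS

Answer: Both A and B are false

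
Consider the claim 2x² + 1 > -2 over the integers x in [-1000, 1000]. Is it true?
Over all integers in [-1000, 1000], LHS − RHS is smallest at x = 0, where it equals 3:
x = 0: LHS = 2·0² + 1 = 1; 1 > -2 — holds
At the ends of the range:
x = -1000: LHS = 2·(-1000)² + 1 = 2000001; 2000001 > -2 — holds
x = 1000: LHS = 2·1000² + 1 = 2000001; 2000001 > -2 — holds
Hence LHS − RHS is never zero or negative, i.e. LHS > RHS throughout, so the relation holds for every integer in [-1000, 1000].

No counterexample exists.

Answer: True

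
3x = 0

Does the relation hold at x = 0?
x = 0: LHS = 3·0 = 0; 0 = 0 — holds

The relation is satisfied at x = 0.

Answer: Yes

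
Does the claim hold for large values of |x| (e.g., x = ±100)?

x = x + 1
x = 100: RHS = 100 + 1 = 101; 100 = 101 — FAILS
x = -100: RHS = (-100) + 1 = -99; -100 = -99 — FAILS

Answer: No, fails for both x = 100 and x = -100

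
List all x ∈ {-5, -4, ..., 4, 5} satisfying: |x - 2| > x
Holds for: {-5, -4, -3, -2, -1, 0}
Fails for: {1, 2, 3, 4, 5}

Answer: {-5, -4, -3, -2, -1, 0}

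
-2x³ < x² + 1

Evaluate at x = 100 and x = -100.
x = 100: LHS = -2·100³ = -2000000, RHS = 100² + 1 = 10001; -2000000 < 10001 — holds
x = -100: LHS = -2·(-100)³ = 2000000, RHS = (-100)² + 1 = 10001; 2000000 < 10001 — FAILS

Answer: Partially: holds for x = 100, fails for x = -100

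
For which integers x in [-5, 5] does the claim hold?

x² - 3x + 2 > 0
Holds for: {-5, -4, -3, -2, -1, 0, 3, 4, 5}
Fails for: {1, 2}

Answer: {-5, -4, -3, -2, -1, 0, 3, 4, 5}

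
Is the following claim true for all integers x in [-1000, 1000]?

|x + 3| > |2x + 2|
The claim fails at x = 1:
x = 1: LHS = |1 + 3| = |4| = 4, RHS = |2·1 + 2| = |4| = 4; 4 > 4 — FAILS

Because a single integer refutes it, the statement is false.

Answer: False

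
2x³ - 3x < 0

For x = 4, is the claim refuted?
Substitute x = 4 into the relation:
x = 4: LHS = 2·4³ - 3·4 = 116; 116 < 0 — FAILS

Since the claim fails at x = 4, this value is a counterexample.

Answer: Yes, x = 4 is a counterexample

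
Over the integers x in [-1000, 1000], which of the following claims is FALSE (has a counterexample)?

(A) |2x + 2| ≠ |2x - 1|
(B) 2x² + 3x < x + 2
(A) Track d = LHS − RHS over the integers in [-1000, 1000]. Equality would need d = 0, but d changes sign only between consecutive integers, jumping over 0:
x = -1: LHS = |2·(-1) + 2| = |0| = 0, RHS = |2·(-1) - 1| = |-3| = 3; 0 ≠ 3 — holds  (d = -3)
x = 0: LHS = |2·0 + 2| = |2| = 2, RHS = |2·0 - 1| = |-1| = 1; 2 ≠ 1 — holds  (d = 1)
Away from these crossings d keeps a constant sign, and checking every integer in [-1000, 1000] confirms d ≠ 0 throughout. Hence the two sides are never equal, so the relation holds for every integer in [-1000, 1000].

(B) x = 1: LHS = 2·1² + 3·1 = 5, RHS = 1 + 2 = 3; 5 < 3 — FAILS

Only (B) has a counterexample.

Answer: B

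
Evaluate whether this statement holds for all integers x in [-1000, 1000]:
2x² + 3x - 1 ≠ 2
Track d = LHS − RHS over the integers in [-1000, 1000]. Equality would need d = 0, but d changes sign only between consecutive integers, jumping over 0:
x = -3: LHS = 2·(-3)² + 3·(-3) - 1 = 8; 8 ≠ 2 — holds  (d = 6)
x = -2: LHS = 2·(-2)² + 3·(-2) - 1 = 1; 1 ≠ 2 — holds  (d = -1)
x = 0: LHS = 2·0² + 3·0 - 1 = -1; -1 ≠ 2 — holds  (d = -3)
x = 1: LHS = 2·1² + 3·1 - 1 = 4; 4 ≠ 2 — holds  (d = 2)
Away from these crossings d keeps a constant sign, and checking every integer in [-1000, 1000] confirms d ≠ 0 throughout. Hence the two sides are never equal, so the relation holds for every integer in [-1000, 1000].

No counterexample exists.

Answer: True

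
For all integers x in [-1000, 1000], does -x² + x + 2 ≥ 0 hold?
The claim fails at x = -2:
x = -2: LHS = -(-2)² + (-2) + 2 = -4; -4 ≥ 0 — FAILS

Because a single integer refutes it, the statement is false.

Answer: False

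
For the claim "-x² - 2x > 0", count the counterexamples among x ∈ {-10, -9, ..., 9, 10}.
Counterexamples in [-10, 10]: {-10, -9, -8, -7, -6, -5, -4, -3, -2, 0, 1, 2, 3, 4, 5, 6, 7, 8, 9, 10}.

Counting them gives 20 values.

Answer: 20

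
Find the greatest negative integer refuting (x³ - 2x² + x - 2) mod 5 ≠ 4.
Testing negative integers from -1 downward:
x = -1: LHS = ((-1)³ - 2·(-1)² + (-1) - 2) mod 5 = (-6) mod 5 = 4; 4 ≠ 4 — FAILS  ← closest negative counterexample to 0

Answer: x = -1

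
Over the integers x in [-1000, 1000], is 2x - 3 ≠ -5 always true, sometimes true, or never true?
Holds at x = 0: LHS = 2·0 - 3 = -3; -3 ≠ -5 — holds
Fails at x = -1: LHS = 2·(-1) - 3 = -5; -5 ≠ -5 — FAILS
It is satisfied by some integers in the range but not all.

Answer: Sometimes true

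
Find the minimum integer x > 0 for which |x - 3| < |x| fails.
Testing positive integers:
x = 1: LHS = |1 - 3| = |-2| = 2, RHS = |1| = 1; 2 < 1 — FAILS  ← smallest positive counterexample

Answer: x = 1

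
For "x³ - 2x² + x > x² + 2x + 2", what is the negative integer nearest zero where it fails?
Testing negative integers from -1 downward:
x = -1: LHS = (-1)³ - 2·(-1)² + (-1) = -4, RHS = (-1)² + 2·(-1) + 2 = 1; -4 > 1 — FAILS  ← closest negative counterexample to 0

Answer: x = -1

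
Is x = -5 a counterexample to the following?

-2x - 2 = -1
Substitute x = -5 into the relation:
x = -5: LHS = -2·(-5) - 2 = 8; 8 = -1 — FAILS

Since the claim fails at x = -5, this value is a counterexample.

Answer: Yes, x = -5 is a counterexample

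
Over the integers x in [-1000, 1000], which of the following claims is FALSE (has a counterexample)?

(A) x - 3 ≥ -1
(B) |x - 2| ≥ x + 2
(A) x = 0: LHS = 0 - 3 = -3; -3 ≥ -1 — FAILS
(B) x = 1: LHS = |1 - 2| = |-1| = 1, RHS = 1 + 2 = 3; 1 ≥ 3 — FAILS

Answer: Both A and B are false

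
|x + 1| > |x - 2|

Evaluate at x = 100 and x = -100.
x = 100: LHS = |100 + 1| = |101| = 101, RHS = |100 - 2| = |98| = 98; 101 > 98 — holds
x = -100: LHS = |(-100) + 1| = |-99| = 99, RHS = |(-100) - 2| = |-102| = 102; 99 > 102 — FAILS

Answer: Partially: holds for x = 100, fails for x = -100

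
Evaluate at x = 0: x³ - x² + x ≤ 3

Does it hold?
x = 0: LHS = 0³ - 0² + 0 = 0; 0 ≤ 3 — holds

The relation is satisfied at x = 0.

Answer: Yes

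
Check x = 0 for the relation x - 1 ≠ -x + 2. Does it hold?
x = 0: LHS = 0 - 1 = -1, RHS = -0 + 2 = 2; -1 ≠ 2 — holds

The relation is satisfied at x = 0.

Answer: Yes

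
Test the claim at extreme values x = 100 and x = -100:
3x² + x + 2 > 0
x = 100: LHS = 3·100² + 100 + 2 = 30102; 30102 > 0 — holds
x = -100: LHS = 3·(-100)² + (-100) + 2 = 29902; 29902 > 0 — holds

Answer: Yes, holds for both x = 100 and x = -100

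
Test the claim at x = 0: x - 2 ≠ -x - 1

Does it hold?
x = 0: LHS = 0 - 2 = -2, RHS = -0 - 1 = -1; -2 ≠ -1 — holds

The relation is satisfied at x = 0.

Answer: Yes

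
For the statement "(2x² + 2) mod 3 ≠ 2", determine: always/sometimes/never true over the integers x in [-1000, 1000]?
Holds at x = 1: LHS = (2·1² + 2) mod 3 = 4 mod 3 = 1; 1 ≠ 2 — holds
Fails at x = 0: LHS = (2·0² + 2) mod 3 = 2 mod 3 = 2; 2 ≠ 2 — FAILS
It is satisfied by some integers in the range but not all.

Answer: Sometimes true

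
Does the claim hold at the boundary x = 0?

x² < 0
x = 0: LHS = 0² = 0; 0 < 0 — FAILS

The relation fails at x = 0, so x = 0 is a counterexample.

Answer: No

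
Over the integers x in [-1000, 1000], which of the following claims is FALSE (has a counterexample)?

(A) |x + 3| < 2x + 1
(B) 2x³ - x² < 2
(A) x = 0: LHS = |0 + 3| = |3| = 3, RHS = 2·0 + 1 = 1; 3 < 1 — FAILS
(B) x = 2: LHS = 2·2³ - 2² = 12; 12 < 2 — FAILS

Answer: Both A and B are false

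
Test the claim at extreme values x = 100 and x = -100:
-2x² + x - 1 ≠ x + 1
x = 100: LHS = -2·100² + 100 - 1 = -19901, RHS = 100 + 1 = 101; -19901 ≠ 101 — holds
x = -100: LHS = -2·(-100)² + (-100) - 1 = -20101, RHS = (-100) + 1 = -99; -20101 ≠ -99 — holds

Answer: Yes, holds for both x = 100 and x = -100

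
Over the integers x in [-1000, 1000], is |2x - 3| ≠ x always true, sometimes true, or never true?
Holds at x = 0: LHS = |2·0 - 3| = |-3| = 3; 3 ≠ 0 — holds
Fails at x = 1: LHS = |2·1 - 3| = |-1| = 1; 1 ≠ 1 — FAILS
It is satisfied by some integers in the range but not all.

Answer: Sometimes true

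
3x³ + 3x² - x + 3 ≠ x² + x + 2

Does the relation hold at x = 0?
x = 0: LHS = 3·0³ + 3·0² - 0 + 3 = 3, RHS = 0² + 0 + 2 = 2; 3 ≠ 2 — holds

The relation is satisfied at x = 0.

Answer: Yes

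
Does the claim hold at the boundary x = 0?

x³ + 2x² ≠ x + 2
x = 0: LHS = 0³ + 2·0² = 0, RHS = 0 + 2 = 2; 0 ≠ 2 — holds

The relation is satisfied at x = 0.

Answer: Yes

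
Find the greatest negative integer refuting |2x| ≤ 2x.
Testing negative integers from -1 downward:
x = -1: LHS = |2·(-1)| = |-2| = 2, RHS = 2·(-1) = -2; 2 ≤ -2 — FAILS  ← closest negative counterexample to 0

Answer: x = -1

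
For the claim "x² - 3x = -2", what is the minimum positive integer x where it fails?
Testing positive integers:
x = 1: LHS = 1² - 3·1 = -2; -2 = -2 — holds
x = 2: LHS = 2² - 3·2 = -2; -2 = -2 — holds
x = 3: LHS = 3² - 3·3 = 0; 0 = -2 — FAILS  ← smallest positive counterexample

Answer: x = 3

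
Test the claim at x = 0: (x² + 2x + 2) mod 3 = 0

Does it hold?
x = 0: LHS = (0² + 2·0 + 2) mod 3 = 2 mod 3 = 2; 2 = 0 — FAILS

The relation fails at x = 0, so x = 0 is a counterexample.

Answer: No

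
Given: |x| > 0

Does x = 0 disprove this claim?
Substitute x = 0 into the relation:
x = 0: LHS = |0| = 0; 0 > 0 — FAILS

Since the claim fails at x = 0, this value is a counterexample.

Answer: Yes, x = 0 is a counterexample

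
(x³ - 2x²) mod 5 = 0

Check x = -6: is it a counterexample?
Substitute x = -6 into the relation:
x = -6: LHS = ((-6)³ - 2·(-6)²) mod 5 = (-288) mod 5 = 2; 2 = 0 — FAILS

Since the claim fails at x = -6, this value is a counterexample.

Answer: Yes, x = -6 is a counterexample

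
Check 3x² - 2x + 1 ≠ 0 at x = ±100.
x = 100: LHS = 3·100² - 2·100 + 1 = 29801; 29801 ≠ 0 — holds
x = -100: LHS = 3·(-100)² - 2·(-100) + 1 = 30201; 30201 ≠ 0 — holds

Answer: Yes, holds for both x = 100 and x = -100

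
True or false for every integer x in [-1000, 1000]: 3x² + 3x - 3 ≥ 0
The claim fails at x = 0:
x = 0: LHS = 3·0² + 3·0 - 3 = -3; -3 ≥ 0 — FAILS

Because a single integer refutes it, the statement is false.

Answer: False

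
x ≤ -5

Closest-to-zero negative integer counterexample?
Testing negative integers from -1 downward:
x = -1: -1 ≤ -5 — FAILS  ← closest negative counterexample to 0

Answer: x = -1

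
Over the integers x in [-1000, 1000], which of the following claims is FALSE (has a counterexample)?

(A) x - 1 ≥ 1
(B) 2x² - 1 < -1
(A) x = 0: LHS = 0 - 1 = -1; -1 ≥ 1 — FAILS
(B) x = 0: LHS = 2·0² - 1 = -1; -1 < -1 — FAILS

Answer: Both A and B are false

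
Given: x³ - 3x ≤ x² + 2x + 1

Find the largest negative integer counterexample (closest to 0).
Testing negative integers from -1 downward:
x = -1: LHS = (-1)³ - 3·(-1) = 2, RHS = (-1)² + 2·(-1) + 1 = 0; 2 ≤ 0 — FAILS  ← closest negative counterexample to 0

Answer: x = -1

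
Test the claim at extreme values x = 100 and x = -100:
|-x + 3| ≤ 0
x = 100: LHS = |-100 + 3| = |-97| = 97; 97 ≤ 0 — FAILS
x = -100: LHS = |-(-100) + 3| = |103| = 103; 103 ≤ 0 — FAILS

Answer: No, fails for both x = 100 and x = -100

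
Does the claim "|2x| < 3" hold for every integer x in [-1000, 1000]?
The claim fails at x = 2:
x = 2: LHS = |2·2| = |4| = 4; 4 < 3 — FAILS

Because a single integer refutes it, the statement is false.

Answer: False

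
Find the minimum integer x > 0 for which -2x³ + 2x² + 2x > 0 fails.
Testing positive integers:
x = 1: LHS = -2·1³ + 2·1² + 2·1 = 2; 2 > 0 — holds
x = 2: LHS = -2·2³ + 2·2² + 2·2 = -4; -4 > 0 — FAILS  ← smallest positive counterexample

Answer: x = 2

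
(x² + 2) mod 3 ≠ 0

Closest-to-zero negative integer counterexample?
Testing negative integers from -1 downward:
x = -1: LHS = ((-1)² + 2) mod 3 = 3 mod 3 = 0; 0 ≠ 0 — FAILS  ← closest negative counterexample to 0

Answer: x = -1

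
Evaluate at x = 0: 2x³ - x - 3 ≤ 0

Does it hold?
x = 0: LHS = 2·0³ - 0 - 3 = -3; -3 ≤ 0 — holds

The relation is satisfied at x = 0.

Answer: Yes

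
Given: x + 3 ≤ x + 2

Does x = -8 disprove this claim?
Substitute x = -8 into the relation:
x = -8: LHS = (-8) + 3 = -5, RHS = (-8) + 2 = -6; -5 ≤ -6 — FAILS

Since the claim fails at x = -8, this value is a counterexample.

Answer: Yes, x = -8 is a counterexample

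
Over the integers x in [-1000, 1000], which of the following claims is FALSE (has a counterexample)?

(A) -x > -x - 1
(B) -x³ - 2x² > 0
(A) Over all integers in [-1000, 1000], LHS − RHS is smallest at x = 0, where it equals 1:
x = 0: LHS = -0 = 0, RHS = -0 - 1 = -1; 0 > -1 — holds
At the ends of the range:
x = -1000: LHS = -(-1000) = 1000, RHS = -(-1000) - 1 = 999; 1000 > 999 — holds
x = 1000: RHS = -1000 - 1 = -1001; -1000 > -1001 — holds
Hence LHS − RHS is never zero or negative, i.e. LHS > RHS throughout, so the relation holds for every integer in [-1000, 1000].

(B) x = 0: LHS = -0³ - 2·0² = 0; 0 > 0 — FAILS

Only (B) has a counterexample.

Answer: B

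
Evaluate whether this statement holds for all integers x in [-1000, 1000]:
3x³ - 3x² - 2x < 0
The claim fails at x = 0:
x = 0: LHS = 3·0³ - 3·0² - 2·0 = 0; 0 < 0 — FAILS

Because a single integer refutes it, the statement is false.

Answer: False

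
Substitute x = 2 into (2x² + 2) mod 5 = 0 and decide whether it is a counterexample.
Substitute x = 2 into the relation:
x = 2: LHS = (2·2² + 2) mod 5 = 10 mod 5 = 0; 0 = 0 — holds

The claim holds here, so x = 2 is not a counterexample. (A counterexample exists elsewhere, e.g. x = 0.)

Answer: No, x = 2 is not a counterexample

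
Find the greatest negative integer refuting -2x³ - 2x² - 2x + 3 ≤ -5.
Testing negative integers from -1 downward:
x = -1: LHS = -2·(-1)³ - 2·(-1)² - 2·(-1) + 3 = 5; 5 ≤ -5 — FAILS  ← closest negative counterexample to 0

Answer: x = -1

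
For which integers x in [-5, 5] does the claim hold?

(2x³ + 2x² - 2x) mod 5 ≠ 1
Holds for: {-5, -4, -3, -1, 0, 1, 2, 4, 5}
Fails for: {-2, 3}

Answer: {-5, -4, -3, -1, 0, 1, 2, 4, 5}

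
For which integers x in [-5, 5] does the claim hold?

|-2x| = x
Holds for: {0}
Fails for: {-5, -4, -3, -2, -1, 1, 2, 3, 4, 5}

Answer: {0}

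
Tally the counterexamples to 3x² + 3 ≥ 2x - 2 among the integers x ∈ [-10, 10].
Over all integers in [-10, 10], LHS − RHS is smallest at x = 0, where it equals 5:
x = 0: LHS = 3·0² + 3 = 3, RHS = 2·0 - 2 = -2; 3 ≥ -2 — holds
At the ends of the range:
x = -10: LHS = 3·(-10)² + 3 = 303, RHS = 2·(-10) - 2 = -22; 303 ≥ -22 — holds
x = 10: LHS = 3·10² + 3 = 303, RHS = 2·10 - 2 = 18; 303 ≥ 18 — holds
Hence LHS − RHS is never negative, i.e. LHS ≥ RHS throughout, so the relation holds for every integer in [-10, 10].

No counterexample appears in that range.

Answer: 0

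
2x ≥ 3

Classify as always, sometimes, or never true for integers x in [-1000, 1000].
Holds at x = 2: LHS = 2·2 = 4; 4 ≥ 3 — holds
Fails at x = 0: LHS = 2·0 = 0; 0 ≥ 3 — FAILS
It is satisfied by some integers in the range but not all.

Answer: Sometimes true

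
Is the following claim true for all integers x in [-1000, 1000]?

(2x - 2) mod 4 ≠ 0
The claim fails at x = 1:
x = 1: LHS = (2·1 - 2) mod 4 = 0 mod 4 = 0; 0 ≠ 0 — FAILS

Because a single integer refutes it, the statement is false.

Answer: False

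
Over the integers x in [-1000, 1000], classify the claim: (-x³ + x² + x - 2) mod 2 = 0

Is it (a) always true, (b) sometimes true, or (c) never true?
Holds at x = 0: LHS = (-0³ + 0² + 0 - 2) mod 2 = (-2) mod 2 = 0; 0 = 0 — holds
Fails at x = 1: LHS = (-1³ + 1² + 1 - 2) mod 2 = (-1) mod 2 = 1; 1 = 0 — FAILS
It is satisfied by some integers in the range but not all.

Answer: Sometimes true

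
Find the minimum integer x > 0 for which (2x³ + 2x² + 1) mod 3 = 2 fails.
Testing positive integers:
x = 1: LHS = (2·1³ + 2·1² + 1) mod 3 = 5 mod 3 = 2; 2 = 2 — holds
x = 2: LHS = (2·2³ + 2·2² + 1) mod 3 = 25 mod 3 = 1; 1 = 2 — FAILS  ← smallest positive counterexample

Answer: x = 2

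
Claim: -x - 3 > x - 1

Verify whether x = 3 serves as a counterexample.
Substitute x = 3 into the relation:
x = 3: LHS = -3 - 3 = -6, RHS = 3 - 1 = 2; -6 > 2 — FAILS

Since the claim fails at x = 3, this value is a counterexample.

Answer: Yes, x = 3 is a counterexample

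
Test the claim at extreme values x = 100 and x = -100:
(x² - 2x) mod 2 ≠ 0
x = 100: LHS = (100² - 2·100) mod 2 = 9800 mod 2 = 0; 0 ≠ 0 — FAILS
x = -100: LHS = ((-100)² - 2·(-100)) mod 2 = 10200 mod 2 = 0; 0 ≠ 0 — FAILS

Answer: No, fails for both x = 100 and x = -100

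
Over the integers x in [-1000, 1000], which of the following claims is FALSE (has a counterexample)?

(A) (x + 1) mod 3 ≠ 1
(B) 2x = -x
(A) x = 0: LHS = (0 + 1) mod 3 = 1 mod 3 = 1; 1 ≠ 1 — FAILS
(B) x = 1: LHS = 2·1 = 2; 2 = -1 — FAILS

Answer: Both A and B are false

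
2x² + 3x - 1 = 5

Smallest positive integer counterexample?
Testing positive integers:
x = 1: LHS = 2·1² + 3·1 - 1 = 4; 4 = 5 — FAILS  ← smallest positive counterexample

Answer: x = 1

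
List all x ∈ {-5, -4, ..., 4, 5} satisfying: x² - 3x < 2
Holds for: {0, 1, 2, 3}
Fails for: {-5, -4, -3, -2, -1, 4, 5}

Answer: {0, 1, 2, 3}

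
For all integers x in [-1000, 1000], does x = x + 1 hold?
The claim fails at x = 0:
x = 0: RHS = 0 + 1 = 1; 0 = 1 — FAILS

Because a single integer refutes it, the statement is false.

Answer: False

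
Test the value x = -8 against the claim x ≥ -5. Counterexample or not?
Substitute x = -8 into the relation:
x = -8: -8 ≥ -5 — FAILS

Since the claim fails at x = -8, this value is a counterexample.

Answer: Yes, x = -8 is a counterexample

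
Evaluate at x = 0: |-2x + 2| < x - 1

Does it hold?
x = 0: LHS = |-2·0 + 2| = |2| = 2, RHS = 0 - 1 = -1; 2 < -1 — FAILS

The relation fails at x = 0, so x = 0 is a counterexample.

Answer: No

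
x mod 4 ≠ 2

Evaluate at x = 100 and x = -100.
x = 100: LHS = 100 mod 4 = 0; 0 ≠ 2 — holds
x = -100: LHS = (-100) mod 4 = 0; 0 ≠ 2 — holds

Answer: Yes, holds for both x = 100 and x = -100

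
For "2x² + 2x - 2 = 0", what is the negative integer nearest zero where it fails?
Testing negative integers from -1 downward:
x = -1: LHS = 2·(-1)² + 2·(-1) - 2 = -2; -2 = 0 — FAILS  ← closest negative counterexample to 0

Answer: x = -1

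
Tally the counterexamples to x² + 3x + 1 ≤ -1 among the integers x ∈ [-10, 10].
Counterexamples in [-10, 10]: {-10, -9, -8, -7, -6, -5, -4, -3, 0, 1, 2, 3, 4, 5, 6, 7, 8, 9, 10}.

Counting them gives 19 values.

Answer: 19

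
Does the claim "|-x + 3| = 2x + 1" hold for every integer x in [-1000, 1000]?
The claim fails at x = 0:
x = 0: LHS = |-0 + 3| = |3| = 3, RHS = 2·0 + 1 = 1; 3 = 1 — FAILS

Because a single integer refutes it, the statement is false.

Answer: False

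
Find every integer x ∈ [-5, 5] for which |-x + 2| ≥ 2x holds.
Holds for: {-5, -4, -3, -2, -1, 0}
Fails for: {1, 2, 3, 4, 5}

Answer: {-5, -4, -3, -2, -1, 0}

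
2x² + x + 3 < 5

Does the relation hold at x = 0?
x = 0: LHS = 2·0² + 0 + 3 = 3; 3 < 5 — holds

The relation is satisfied at x = 0.

Answer: Yes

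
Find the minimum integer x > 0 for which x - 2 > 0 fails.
Testing positive integers:
x = 1: LHS = 1 - 2 = -1; -1 > 0 — FAILS  ← smallest positive counterexample

Answer: x = 1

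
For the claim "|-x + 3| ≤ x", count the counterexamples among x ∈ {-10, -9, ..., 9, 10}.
Counterexamples in [-10, 10]: {-10, -9, -8, -7, -6, -5, -4, -3, -2, -1, 0, 1}.

Counting them gives 12 values.

Answer: 12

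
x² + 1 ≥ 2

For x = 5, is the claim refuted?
Substitute x = 5 into the relation:
x = 5: LHS = 5² + 1 = 26; 26 ≥ 2 — holds

The claim holds here, so x = 5 is not a counterexample. (A counterexample exists elsewhere, e.g. x = 0.)

Answer: No, x = 5 is not a counterexample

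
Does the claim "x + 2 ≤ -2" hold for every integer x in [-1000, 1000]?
The claim fails at x = 0:
x = 0: LHS = 0 + 2 = 2; 2 ≤ -2 — FAILS

Because a single integer refutes it, the statement is false.

Answer: False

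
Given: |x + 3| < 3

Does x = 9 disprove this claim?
Substitute x = 9 into the relation:
x = 9: LHS = |9 + 3| = |12| = 12; 12 < 3 — FAILS

Since the claim fails at x = 9, this value is a counterexample.

Answer: Yes, x = 9 is a counterexample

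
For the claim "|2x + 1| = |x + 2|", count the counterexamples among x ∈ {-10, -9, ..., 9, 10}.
Counterexamples in [-10, 10]: {-10, -9, -8, -7, -6, -5, -4, -3, -2, 0, 2, 3, 4, 5, 6, 7, 8, 9, 10}.

Counting them gives 19 values.

Answer: 19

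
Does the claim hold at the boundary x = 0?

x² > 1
x = 0: LHS = 0² = 0; 0 > 1 — FAILS

The relation fails at x = 0, so x = 0 is a counterexample.

Answer: No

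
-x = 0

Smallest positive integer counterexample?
Testing positive integers:
x = 1: -1 = 0 — FAILS  ← smallest positive counterexample

Answer: x = 1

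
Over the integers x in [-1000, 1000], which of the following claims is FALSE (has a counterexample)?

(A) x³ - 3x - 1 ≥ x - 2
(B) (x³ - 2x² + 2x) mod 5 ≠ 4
(A) x = 1: LHS = 1³ - 3·1 - 1 = -3, RHS = 1 - 2 = -1; -3 ≥ -1 — FAILS
(B) x = 2: LHS = (2³ - 2·2² + 2·2) mod 5 = 4 mod 5 = 4; 4 ≠ 4 — FAILS

Answer: Both A and B are false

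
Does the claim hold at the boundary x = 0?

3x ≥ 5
x = 0: LHS = 3·0 = 0; 0 ≥ 5 — FAILS

The relation fails at x = 0, so x = 0 is a counterexample.

Answer: No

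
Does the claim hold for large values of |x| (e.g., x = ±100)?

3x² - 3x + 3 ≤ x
x = 100: LHS = 3·100² - 3·100 + 3 = 29703; 29703 ≤ 100 — FAILS
x = -100: LHS = 3·(-100)² - 3·(-100) + 3 = 30303; 30303 ≤ -100 — FAILS

Answer: No, fails for both x = 100 and x = -100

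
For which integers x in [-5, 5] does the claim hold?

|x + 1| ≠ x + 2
Track d = LHS − RHS over the integers in [-5, 5]. Equality would need d = 0, but d changes sign only between consecutive integers, jumping over 0:
x = -2: LHS = |(-2) + 1| = |-1| = 1, RHS = (-2) + 2 = 0; 1 ≠ 0 — holds  (d = 1)
x = -1: LHS = |(-1) + 1| = |0| = 0, RHS = (-1) + 2 = 1; 0 ≠ 1 — holds  (d = -1)
Away from these crossings d keeps a constant sign, and checking every integer in [-5, 5] confirms d ≠ 0 throughout. Hence the two sides are never equal, so the relation holds for every integer in [-5, 5].

Answer: All integers in [-5, 5]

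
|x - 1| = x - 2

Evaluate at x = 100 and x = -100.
x = 100: LHS = |100 - 1| = |99| = 99, RHS = 100 - 2 = 98; 99 = 98 — FAILS
x = -100: LHS = |(-100) - 1| = |-101| = 101, RHS = (-100) - 2 = -102; 101 = -102 — FAILS

Answer: No, fails for both x = 100 and x = -100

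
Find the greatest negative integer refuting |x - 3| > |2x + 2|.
Testing negative integers from -1 downward:
x = -1: LHS = |(-1) - 3| = |-4| = 4, RHS = |2·(-1) + 2| = |0| = 0; 4 > 0 — holds
x = -2: LHS = |(-2) - 3| = |-5| = 5, RHS = |2·(-2) + 2| = |-2| = 2; 5 > 2 — holds
x = -3: LHS = |(-3) - 3| = |-6| = 6, RHS = |2·(-3) + 2| = |-4| = 4; 6 > 4 — holds
x = -4: LHS = |(-4) - 3| = |-7| = 7, RHS = |2·(-4) + 2| = |-6| = 6; 7 > 6 — holds
x = -5: LHS = |(-5) - 3| = |-8| = 8, RHS = |2·(-5) + 2| = |-8| = 8; 8 > 8 — FAILS  ← closest negative counterexample to 0

Answer: x = -5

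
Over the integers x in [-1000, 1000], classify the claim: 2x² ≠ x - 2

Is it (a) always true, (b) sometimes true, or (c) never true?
Over all integers in [-1000, 1000], LHS − RHS is always positive; it is smallest at x = 0, where it equals 2:
x = 0: LHS = 2·0² = 0, RHS = 0 - 2 = -2; 0 ≠ -2 — holds
At the ends of the range:
x = -1000: LHS = 2·(-1000)² = 2000000, RHS = (-1000) - 2 = -1002; 2000000 ≠ -1002 — holds
x = 1000: LHS = 2·1000² = 2000000, RHS = 1000 - 2 = 998; 2000000 ≠ 998 — holds
Hence LHS − RHS is never 0, i.e. the two sides are never equal, so the relation holds for every integer in [-1000, 1000].

No counterexample exists.

Answer: Always true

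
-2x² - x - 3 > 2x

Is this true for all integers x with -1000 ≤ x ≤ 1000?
The claim fails at x = 0:
x = 0: LHS = -2·0² - 0 - 3 = -3, RHS = 2·0 = 0; -3 > 0 — FAILS

Because a single integer refutes it, the statement is false.

Answer: False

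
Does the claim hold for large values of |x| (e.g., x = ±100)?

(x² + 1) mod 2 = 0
x = 100: LHS = (100² + 1) mod 2 = 10001 mod 2 = 1; 1 = 0 — FAILS
x = -100: LHS = ((-100)² + 1) mod 2 = 10001 mod 2 = 1; 1 = 0 — FAILS

Answer: No, fails for both x = 100 and x = -100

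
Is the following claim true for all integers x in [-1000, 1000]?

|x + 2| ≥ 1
The claim fails at x = -2:
x = -2: LHS = |(-2) + 2| = |0| = 0; 0 ≥ 1 — FAILS

Because a single integer refutes it, the statement is false.

Answer: False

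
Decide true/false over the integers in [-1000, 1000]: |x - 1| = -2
The claim fails at x = 0:
x = 0: LHS = |0 - 1| = |-1| = 1; 1 = -2 — FAILS

Because a single integer refutes it, the statement is false.

Answer: False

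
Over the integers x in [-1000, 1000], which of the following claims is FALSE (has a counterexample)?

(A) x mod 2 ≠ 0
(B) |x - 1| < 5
(A) x = 0: LHS = 0 mod 2 = 0; 0 ≠ 0 — FAILS
(B) x = -4: LHS = |(-4) - 1| = |-5| = 5; 5 < 5 — FAILS

Answer: Both A and B are false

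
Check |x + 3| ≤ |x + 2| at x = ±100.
x = 100: LHS = |100 + 3| = |103| = 103, RHS = |100 + 2| = |102| = 102; 103 ≤ 102 — FAILS
x = -100: LHS = |(-100) + 3| = |-97| = 97, RHS = |(-100) + 2| = |-98| = 98; 97 ≤ 98 — holds

Answer: Partially: fails for x = 100, holds for x = -100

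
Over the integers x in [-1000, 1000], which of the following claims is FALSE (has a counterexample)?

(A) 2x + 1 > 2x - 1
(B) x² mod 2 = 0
(A) Over all integers in [-1000, 1000], LHS − RHS is smallest at x = 0, where it equals 2:
x = 0: LHS = 2·0 + 1 = 1, RHS = 2·0 - 1 = -1; 1 > -1 — holds
At the ends of the range:
x = -1000: LHS = 2·(-1000) + 1 = -1999, RHS = 2·(-1000) - 1 = -2001; -1999 > -2001 — holds
x = 1000: LHS = 2·1000 + 1 = 2001, RHS = 2·1000 - 1 = 1999; 2001 > 1999 — holds
Hence LHS − RHS is never zero or negative, i.e. LHS > RHS throughout, so the relation holds for every integer in [-1000, 1000].

(B) x = 1: LHS = (1²) mod 2 = 1 mod 2 = 1; 1 = 0 — FAILS

Only (B) has a counterexample.

Answer: B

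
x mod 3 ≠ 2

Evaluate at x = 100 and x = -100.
x = 100: LHS = 100 mod 3 = 1; 1 ≠ 2 — holds
x = -100: LHS = (-100) mod 3 = 2; 2 ≠ 2 — FAILS

Answer: Partially: holds for x = 100, fails for x = -100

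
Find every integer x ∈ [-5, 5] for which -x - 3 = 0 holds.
Holds for: {-3}
Fails for: {-5, -4, -2, -1, 0, 1, 2, 3, 4, 5}

Answer: {-3}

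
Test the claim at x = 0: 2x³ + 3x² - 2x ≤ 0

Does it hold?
x = 0: LHS = 2·0³ + 3·0² - 2·0 = 0; 0 ≤ 0 — holds

The relation is satisfied at x = 0.

Answer: Yes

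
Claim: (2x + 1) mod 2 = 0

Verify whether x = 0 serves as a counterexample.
Substitute x = 0 into the relation:
x = 0: LHS = (2·0 + 1) mod 2 = 1 mod 2 = 1; 1 = 0 — FAILS

Since the claim fails at x = 0, this value is a counterexample.

Answer: Yes, x = 0 is a counterexample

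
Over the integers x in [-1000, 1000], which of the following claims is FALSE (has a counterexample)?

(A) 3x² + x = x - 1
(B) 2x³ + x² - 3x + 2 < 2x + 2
(A) x = 0: LHS = 3·0² + 0 = 0, RHS = 0 - 1 = -1; 0 = -1 — FAILS
(B) x = 0: LHS = 2·0³ + 0² - 3·0 + 2 = 2, RHS = 2·0 + 2 = 2; 2 < 2 — FAILS

Answer: Both A and B are false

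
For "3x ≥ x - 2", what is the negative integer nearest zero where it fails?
Testing negative integers from -1 downward:
x = -1: LHS = 3·(-1) = -3, RHS = (-1) - 2 = -3; -3 ≥ -3 — holds
x = -2: LHS = 3·(-2) = -6, RHS = (-2) - 2 = -4; -6 ≥ -4 — FAILS  ← closest negative counterexample to 0

Answer: x = -2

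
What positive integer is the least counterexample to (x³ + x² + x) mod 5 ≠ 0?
Testing positive integers:
x = 1: LHS = (1³ + 1² + 1) mod 5 = 3 mod 5 = 3; 3 ≠ 0 — holds
x = 2: LHS = (2³ + 2² + 2) mod 5 = 14 mod 5 = 4; 4 ≠ 0 — holds
x = 3: LHS = (3³ + 3² + 3) mod 5 = 39 mod 5 = 4; 4 ≠ 0 — holds
x = 4: LHS = (4³ + 4² + 4) mod 5 = 84 mod 5 = 4; 4 ≠ 0 — holds
x = 5: LHS = (5³ + 5² + 5) mod 5 = 155 mod 5 = 0; 0 ≠ 0 — FAILS  ← smallest positive counterexample

Answer: x = 5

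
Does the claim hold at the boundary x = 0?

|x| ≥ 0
x = 0: LHS = |0| = 0; 0 ≥ 0 — holds

The relation is satisfied at x = 0.

Answer: Yes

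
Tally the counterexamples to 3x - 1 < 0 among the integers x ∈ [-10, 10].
Counterexamples in [-10, 10]: {1, 2, 3, 4, 5, 6, 7, 8, 9, 10}.

Counting them gives 10 values.

Answer: 10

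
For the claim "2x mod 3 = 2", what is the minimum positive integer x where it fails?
Testing positive integers:
x = 1: LHS = (2·1) mod 3 = 2 mod 3 = 2; 2 = 2 — holds
x = 2: LHS = (2·2) mod 3 = 4 mod 3 = 1; 1 = 2 — FAILS  ← smallest positive counterexample

Answer: x = 2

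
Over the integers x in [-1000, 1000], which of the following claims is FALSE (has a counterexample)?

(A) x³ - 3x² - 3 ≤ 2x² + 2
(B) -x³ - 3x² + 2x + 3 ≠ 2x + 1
(A) x = 6: LHS = 6³ - 3·6² - 3 = 105, RHS = 2·6² + 2 = 74; 105 ≤ 74 — FAILS
(B) x = -1: LHS = -(-1)³ - 3·(-1)² + 2·(-1) + 3 = -1, RHS = 2·(-1) + 1 = -1; -1 ≠ -1 — FAILS

Answer: Both A and B are false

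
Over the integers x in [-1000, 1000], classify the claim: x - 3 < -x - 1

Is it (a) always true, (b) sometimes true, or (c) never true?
Holds at x = 0: LHS = 0 - 3 = -3, RHS = -0 - 1 = -1; -3 < -1 — holds
Fails at x = 1: LHS = 1 - 3 = -2, RHS = -1 - 1 = -2; -2 < -2 — FAILS
It is satisfied by some integers in the range but not all.

Answer: Sometimes true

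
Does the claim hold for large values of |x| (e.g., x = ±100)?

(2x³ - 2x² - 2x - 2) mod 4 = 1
x = 100: LHS = (2·100³ - 2·100² - 2·100 - 2) mod 4 = 1979798 mod 4 = 2; 2 = 1 — FAILS
x = -100: LHS = (2·(-100)³ - 2·(-100)² - 2·(-100) - 2) mod 4 = (-2019802) mod 4 = 2; 2 = 1 — FAILS

Answer: No, fails for both x = 100 and x = -100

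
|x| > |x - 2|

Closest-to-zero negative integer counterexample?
Testing negative integers from -1 downward:
x = -1: LHS = |-1| = 1, RHS = |(-1) - 2| = |-3| = 3; 1 > 3 — FAILS  ← closest negative counterexample to 0

Answer: x = -1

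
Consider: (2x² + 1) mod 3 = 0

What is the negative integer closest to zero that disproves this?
Testing negative integers from -1 downward:
x = -1: LHS = (2·(-1)² + 1) mod 3 = 3 mod 3 = 0; 0 = 0 — holds
x = -2: LHS = (2·(-2)² + 1) mod 3 = 9 mod 3 = 0; 0 = 0 — holds
x = -3: LHS = (2·(-3)² + 1) mod 3 = 19 mod 3 = 1; 1 = 0 — FAILS  ← closest negative counterexample to 0

Answer: x = -3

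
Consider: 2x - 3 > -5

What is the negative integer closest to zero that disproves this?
Testing negative integers from -1 downward:
x = -1: LHS = 2·(-1) - 3 = -5; -5 > -5 — FAILS  ← closest negative counterexample to 0

Answer: x = -1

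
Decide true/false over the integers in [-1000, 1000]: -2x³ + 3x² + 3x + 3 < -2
The claim fails at x = 0:
x = 0: LHS = -2·0³ + 3·0² + 3·0 + 3 = 3; 3 < -2 — FAILS

Because a single integer refutes it, the statement is false.

Answer: False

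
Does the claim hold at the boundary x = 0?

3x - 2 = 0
x = 0: LHS = 3·0 - 2 = -2; -2 = 0 — FAILS

The relation fails at x = 0, so x = 0 is a counterexample.

Answer: No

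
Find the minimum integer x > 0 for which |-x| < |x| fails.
Testing positive integers:
x = 1: LHS = |-1| = 1, RHS = |1| = 1; 1 < 1 — FAILS  ← smallest positive counterexample

Answer: x = 1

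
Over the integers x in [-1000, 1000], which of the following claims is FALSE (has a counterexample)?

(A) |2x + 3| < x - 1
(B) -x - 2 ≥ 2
(A) x = 0: LHS = |2·0 + 3| = |3| = 3, RHS = 0 - 1 = -1; 3 < -1 — FAILS
(B) x = 0: LHS = -0 - 2 = -2; -2 ≥ 2 — FAILS

Answer: Both A and B are false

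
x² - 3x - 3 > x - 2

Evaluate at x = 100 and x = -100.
x = 100: LHS = 100² - 3·100 - 3 = 9697, RHS = 100 - 2 = 98; 9697 > 98 — holds
x = -100: LHS = (-100)² - 3·(-100) - 3 = 10297, RHS = (-100) - 2 = -102; 10297 > -102 — holds

Answer: Yes, holds for both x = 100 and x = -100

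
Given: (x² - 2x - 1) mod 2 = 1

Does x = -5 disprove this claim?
Substitute x = -5 into the relation:
x = -5: LHS = ((-5)² - 2·(-5) - 1) mod 2 = 34 mod 2 = 0; 0 = 1 — FAILS

Since the claim fails at x = -5, this value is a counterexample.

Answer: Yes, x = -5 is a counterexample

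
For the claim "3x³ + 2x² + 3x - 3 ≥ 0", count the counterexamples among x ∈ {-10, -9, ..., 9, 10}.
Counterexamples in [-10, 10]: {-10, -9, -8, -7, -6, -5, -4, -3, -2, -1, 0}.

Counting them gives 11 values.

Answer: 11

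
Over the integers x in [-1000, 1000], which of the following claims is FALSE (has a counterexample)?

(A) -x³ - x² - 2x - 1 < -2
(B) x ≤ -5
(A) x = 0: LHS = -0³ - 0² - 2·0 - 1 = -1; -1 < -2 — FAILS
(B) x = 0: 0 ≤ -5 — FAILS

Answer: Both A and B are false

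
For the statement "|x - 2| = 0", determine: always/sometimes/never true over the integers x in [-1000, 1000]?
Holds at x = 2: LHS = |2 - 2| = |0| = 0; 0 = 0 — holds
Fails at x = 0: LHS = |0 - 2| = |-2| = 2; 2 = 0 — FAILS
It is satisfied by some integers in the range but not all.

Answer: Sometimes true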